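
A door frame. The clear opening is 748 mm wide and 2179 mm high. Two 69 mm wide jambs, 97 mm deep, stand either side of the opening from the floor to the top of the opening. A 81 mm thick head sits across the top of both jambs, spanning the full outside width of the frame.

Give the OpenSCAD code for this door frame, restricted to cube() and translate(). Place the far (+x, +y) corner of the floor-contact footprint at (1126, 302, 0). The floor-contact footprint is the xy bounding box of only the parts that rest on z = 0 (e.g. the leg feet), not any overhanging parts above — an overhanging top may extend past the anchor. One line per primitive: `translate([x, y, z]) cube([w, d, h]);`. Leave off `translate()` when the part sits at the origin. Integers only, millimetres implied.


translate([240, 205, 0]) cube([69, 97, 2179]);
translate([1057, 205, 0]) cube([69, 97, 2179]);
translate([240, 205, 2179]) cube([886, 97, 81]);


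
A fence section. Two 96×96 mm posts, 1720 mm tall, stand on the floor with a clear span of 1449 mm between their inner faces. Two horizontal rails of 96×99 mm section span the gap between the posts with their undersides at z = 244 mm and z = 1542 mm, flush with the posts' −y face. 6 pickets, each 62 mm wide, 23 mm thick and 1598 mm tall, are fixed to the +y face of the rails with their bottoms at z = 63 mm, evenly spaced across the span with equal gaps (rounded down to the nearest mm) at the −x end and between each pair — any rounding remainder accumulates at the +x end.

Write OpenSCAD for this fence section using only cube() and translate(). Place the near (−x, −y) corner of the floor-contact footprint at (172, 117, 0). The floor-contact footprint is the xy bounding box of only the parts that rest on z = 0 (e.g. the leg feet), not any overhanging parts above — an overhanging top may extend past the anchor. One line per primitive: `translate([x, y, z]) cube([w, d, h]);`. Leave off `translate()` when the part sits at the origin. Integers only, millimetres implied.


translate([172, 117, 0]) cube([96, 96, 1720]);
translate([1717, 117, 0]) cube([96, 96, 1720]);
translate([268, 117, 244]) cube([1449, 96, 99]);
translate([268, 117, 1542]) cube([1449, 96, 99]);
translate([421, 213, 63]) cube([62, 23, 1598]);
translate([636, 213, 63]) cube([62, 23, 1598]);
translate([851, 213, 63]) cube([62, 23, 1598]);
translate([1066, 213, 63]) cube([62, 23, 1598]);
translate([1281, 213, 63]) cube([62, 23, 1598]);
translate([1496, 213, 63]) cube([62, 23, 1598]);


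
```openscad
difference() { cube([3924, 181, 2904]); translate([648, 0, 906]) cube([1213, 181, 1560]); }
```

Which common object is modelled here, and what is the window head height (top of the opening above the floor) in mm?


A wall with a window opening. The window head height is 2466 mm.

A wall with a rectangular opening subtracted — a window. Sill at z = 906, opening 1560 mm tall, so the head is at 906 + 1560 = 2466 mm.


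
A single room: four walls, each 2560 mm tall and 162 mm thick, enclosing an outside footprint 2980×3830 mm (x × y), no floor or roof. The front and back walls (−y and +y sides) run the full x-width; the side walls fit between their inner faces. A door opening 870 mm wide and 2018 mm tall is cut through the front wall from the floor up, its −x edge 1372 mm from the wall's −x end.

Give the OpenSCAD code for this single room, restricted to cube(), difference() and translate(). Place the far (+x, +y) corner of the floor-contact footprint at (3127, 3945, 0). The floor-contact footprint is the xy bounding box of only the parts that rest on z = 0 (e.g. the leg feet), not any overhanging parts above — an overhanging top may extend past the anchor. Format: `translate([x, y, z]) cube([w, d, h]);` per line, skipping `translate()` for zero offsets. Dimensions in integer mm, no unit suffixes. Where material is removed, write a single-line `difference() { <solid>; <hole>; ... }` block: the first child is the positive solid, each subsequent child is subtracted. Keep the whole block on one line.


difference() { translate([147, 115, 0]) cube([2980, 162, 2560]); translate([1519, 115, 0]) cube([870, 162, 2018]); }
translate([147, 3783, 0]) cube([2980, 162, 2560]);
translate([147, 277, 0]) cube([162, 3506, 2560]);
translate([2965, 277, 0]) cube([162, 3506, 2560]);


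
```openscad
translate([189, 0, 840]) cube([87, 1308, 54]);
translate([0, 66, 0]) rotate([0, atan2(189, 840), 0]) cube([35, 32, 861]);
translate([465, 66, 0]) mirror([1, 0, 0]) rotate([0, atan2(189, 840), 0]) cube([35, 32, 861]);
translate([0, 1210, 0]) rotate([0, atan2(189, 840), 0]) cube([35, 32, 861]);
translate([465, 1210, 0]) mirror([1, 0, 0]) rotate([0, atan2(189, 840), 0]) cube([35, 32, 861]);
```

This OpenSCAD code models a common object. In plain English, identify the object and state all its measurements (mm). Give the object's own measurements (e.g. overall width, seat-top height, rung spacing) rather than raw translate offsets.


A sawhorse. A 87×1308×54 mm beam (x, y, z) sits on two A-frame leg pairs. Each pair is two raked legs of 35×32 mm section (32 mm along y) splaying symmetrically in x. Each leg rises 840 mm vertically over 189 mm of horizontal reach and is 861 mm long along its own axis. Every leg's outer bottom edge rests on the floor and its outer top edge meets a bottom edge of the beam — the left legs (tilting toward +x) meet the beam's −x bottom edge, the right legs (their mirror images, tilting toward −x) meet its +x bottom edge — so the leg tops tuck under the beam, the beam's underside is 840 mm above the floor, and the feet are 465 mm apart outside-to-outside with the beam centred between them. The two leg pairs are set in 66 mm from either end of the beam.


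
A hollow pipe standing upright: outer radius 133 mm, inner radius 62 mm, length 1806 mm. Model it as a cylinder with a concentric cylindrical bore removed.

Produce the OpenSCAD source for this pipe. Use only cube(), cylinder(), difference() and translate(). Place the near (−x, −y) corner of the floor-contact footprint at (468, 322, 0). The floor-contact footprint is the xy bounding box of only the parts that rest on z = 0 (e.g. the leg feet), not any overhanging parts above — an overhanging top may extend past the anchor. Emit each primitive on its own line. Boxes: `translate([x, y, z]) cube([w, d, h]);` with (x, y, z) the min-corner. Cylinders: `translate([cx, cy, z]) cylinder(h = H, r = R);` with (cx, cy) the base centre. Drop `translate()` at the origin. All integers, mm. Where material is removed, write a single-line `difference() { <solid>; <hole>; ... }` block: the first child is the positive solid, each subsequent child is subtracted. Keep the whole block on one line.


difference() { translate([601, 455, 0]) cylinder(h = 1806, r = 133); translate([601, 455, 0]) cylinder(h = 1806, r = 62); }


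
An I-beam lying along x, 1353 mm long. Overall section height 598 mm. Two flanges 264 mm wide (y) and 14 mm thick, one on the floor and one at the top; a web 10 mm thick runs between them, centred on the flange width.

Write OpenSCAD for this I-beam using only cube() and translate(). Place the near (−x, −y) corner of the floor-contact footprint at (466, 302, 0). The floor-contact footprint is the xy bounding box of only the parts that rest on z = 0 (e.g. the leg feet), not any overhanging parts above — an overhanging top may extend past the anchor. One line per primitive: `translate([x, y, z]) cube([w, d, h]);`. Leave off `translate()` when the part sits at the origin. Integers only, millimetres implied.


translate([466, 302, 0]) cube([1353, 264, 14]);
translate([466, 429, 14]) cube([1353, 10, 570]);
translate([466, 302, 584]) cube([1353, 264, 14]);


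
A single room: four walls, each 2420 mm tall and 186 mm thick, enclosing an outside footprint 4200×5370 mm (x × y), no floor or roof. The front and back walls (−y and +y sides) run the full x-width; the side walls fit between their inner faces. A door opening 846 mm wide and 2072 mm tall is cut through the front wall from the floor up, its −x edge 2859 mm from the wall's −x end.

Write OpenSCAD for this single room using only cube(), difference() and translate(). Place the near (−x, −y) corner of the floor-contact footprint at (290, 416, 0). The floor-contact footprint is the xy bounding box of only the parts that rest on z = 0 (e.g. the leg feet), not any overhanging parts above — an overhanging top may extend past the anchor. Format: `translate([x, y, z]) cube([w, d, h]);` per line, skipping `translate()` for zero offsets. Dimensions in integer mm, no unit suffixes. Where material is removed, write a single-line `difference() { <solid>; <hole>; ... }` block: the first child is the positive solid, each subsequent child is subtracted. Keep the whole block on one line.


difference() { translate([290, 416, 0]) cube([4200, 186, 2420]); translate([3149, 416, 0]) cube([846, 186, 2072]); }
translate([290, 5600, 0]) cube([4200, 186, 2420]);
translate([290, 602, 0]) cube([186, 4998, 2420]);
translate([4304, 602, 0]) cube([186, 4998, 2420]);


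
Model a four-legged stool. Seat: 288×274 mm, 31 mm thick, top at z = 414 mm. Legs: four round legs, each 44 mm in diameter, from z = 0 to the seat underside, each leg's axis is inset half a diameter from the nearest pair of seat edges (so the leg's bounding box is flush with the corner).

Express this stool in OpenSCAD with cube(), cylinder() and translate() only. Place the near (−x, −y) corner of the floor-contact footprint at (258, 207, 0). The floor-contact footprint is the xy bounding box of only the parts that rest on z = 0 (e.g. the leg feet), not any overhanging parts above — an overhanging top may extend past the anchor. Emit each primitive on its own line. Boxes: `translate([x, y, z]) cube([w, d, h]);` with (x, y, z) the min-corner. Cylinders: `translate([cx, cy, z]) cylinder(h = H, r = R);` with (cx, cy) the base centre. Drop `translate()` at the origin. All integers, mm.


translate([258, 207, 383]) cube([288, 274, 31]);
translate([280, 229, 0]) cylinder(h = 383, r = 22);
translate([524, 229, 0]) cylinder(h = 383, r = 22);
translate([280, 459, 0]) cylinder(h = 383, r = 22);
translate([524, 459, 0]) cylinder(h = 383, r = 22);


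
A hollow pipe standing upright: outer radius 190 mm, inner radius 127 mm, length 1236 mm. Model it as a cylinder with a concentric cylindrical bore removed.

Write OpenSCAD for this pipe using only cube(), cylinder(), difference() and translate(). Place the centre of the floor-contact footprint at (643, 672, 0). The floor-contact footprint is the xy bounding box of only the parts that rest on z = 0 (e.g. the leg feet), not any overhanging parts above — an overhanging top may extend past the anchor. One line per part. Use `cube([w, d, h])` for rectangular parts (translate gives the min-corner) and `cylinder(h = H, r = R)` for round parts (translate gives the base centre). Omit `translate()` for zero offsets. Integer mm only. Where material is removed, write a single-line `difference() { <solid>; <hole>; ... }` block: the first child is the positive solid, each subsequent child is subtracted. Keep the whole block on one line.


difference() { translate([643, 672, 0]) cylinder(h = 1236, r = 190); translate([643, 672, 0]) cylinder(h = 1236, r = 127); }


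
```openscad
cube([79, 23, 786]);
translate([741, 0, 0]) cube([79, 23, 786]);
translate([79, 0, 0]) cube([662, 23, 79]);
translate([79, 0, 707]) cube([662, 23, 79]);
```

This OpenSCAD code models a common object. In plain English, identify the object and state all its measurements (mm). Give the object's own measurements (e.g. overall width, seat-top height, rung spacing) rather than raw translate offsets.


A rectangular picture frame lying in the x–z plane (depth along y). The opening is 662 mm wide (x) by 628 mm tall (z), surrounded by a border 79 mm wide on all four sides. The frame is 23 mm deep and is made of two full-height vertical stiles with two horizontal rails fitted between them.


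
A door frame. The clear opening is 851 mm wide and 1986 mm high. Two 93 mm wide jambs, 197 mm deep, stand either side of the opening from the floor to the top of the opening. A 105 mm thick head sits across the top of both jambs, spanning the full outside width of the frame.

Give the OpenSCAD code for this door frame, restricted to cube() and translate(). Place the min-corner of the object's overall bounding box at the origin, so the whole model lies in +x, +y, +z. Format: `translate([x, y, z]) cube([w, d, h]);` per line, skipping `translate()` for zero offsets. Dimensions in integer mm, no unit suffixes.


cube([93, 197, 1986]);
translate([944, 0, 0]) cube([93, 197, 1986]);
translate([0, 0, 1986]) cube([1037, 197, 105]);


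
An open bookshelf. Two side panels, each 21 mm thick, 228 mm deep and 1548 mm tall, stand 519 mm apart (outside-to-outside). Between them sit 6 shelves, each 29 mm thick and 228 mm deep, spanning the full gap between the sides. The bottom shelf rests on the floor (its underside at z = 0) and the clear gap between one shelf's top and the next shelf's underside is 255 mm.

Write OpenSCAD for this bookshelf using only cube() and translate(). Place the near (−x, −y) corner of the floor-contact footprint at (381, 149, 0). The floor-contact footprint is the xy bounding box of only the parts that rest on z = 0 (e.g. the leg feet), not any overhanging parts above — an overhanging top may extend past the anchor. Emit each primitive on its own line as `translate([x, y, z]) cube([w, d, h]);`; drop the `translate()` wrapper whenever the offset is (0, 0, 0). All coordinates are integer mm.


translate([381, 149, 0]) cube([21, 228, 1548]);
translate([879, 149, 0]) cube([21, 228, 1548]);
translate([402, 149, 0]) cube([477, 228, 29]);
translate([402, 149, 284]) cube([477, 228, 29]);
translate([402, 149, 568]) cube([477, 228, 29]);
translate([402, 149, 852]) cube([477, 228, 29]);
translate([402, 149, 1136]) cube([477, 228, 29]);
translate([402, 149, 1420]) cube([477, 228, 29]);


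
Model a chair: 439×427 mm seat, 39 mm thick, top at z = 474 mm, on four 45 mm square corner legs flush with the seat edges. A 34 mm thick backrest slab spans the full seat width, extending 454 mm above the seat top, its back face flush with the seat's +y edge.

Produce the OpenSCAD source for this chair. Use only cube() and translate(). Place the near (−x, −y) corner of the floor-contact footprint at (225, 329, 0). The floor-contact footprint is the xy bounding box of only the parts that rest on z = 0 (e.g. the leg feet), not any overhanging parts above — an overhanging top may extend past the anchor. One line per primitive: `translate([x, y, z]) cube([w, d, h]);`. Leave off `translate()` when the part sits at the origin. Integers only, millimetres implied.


// leg_h = 474 - 39 = 435
translate([225, 329, 435]) cube([439, 427, 39]);
translate([225, 329, 0]) cube([45, 45, 435]);
translate([619, 329, 0]) cube([45, 45, 435]);
translate([225, 711, 0]) cube([45, 45, 435]);
translate([619, 711, 0]) cube([45, 45, 435]);
translate([225, 722, 474]) cube([439, 34, 454]);


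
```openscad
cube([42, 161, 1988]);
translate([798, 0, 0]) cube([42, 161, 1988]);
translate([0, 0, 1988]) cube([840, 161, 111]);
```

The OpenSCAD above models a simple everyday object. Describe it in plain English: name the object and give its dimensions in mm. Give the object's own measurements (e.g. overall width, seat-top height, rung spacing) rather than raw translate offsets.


A door frame. The clear opening is 756 mm wide and 1988 mm high. Two 42 mm wide jambs, 161 mm deep, stand either side of the opening from the floor to the top of the opening. A 111 mm thick head sits across the top of both jambs, spanning the full outside width of the frame.


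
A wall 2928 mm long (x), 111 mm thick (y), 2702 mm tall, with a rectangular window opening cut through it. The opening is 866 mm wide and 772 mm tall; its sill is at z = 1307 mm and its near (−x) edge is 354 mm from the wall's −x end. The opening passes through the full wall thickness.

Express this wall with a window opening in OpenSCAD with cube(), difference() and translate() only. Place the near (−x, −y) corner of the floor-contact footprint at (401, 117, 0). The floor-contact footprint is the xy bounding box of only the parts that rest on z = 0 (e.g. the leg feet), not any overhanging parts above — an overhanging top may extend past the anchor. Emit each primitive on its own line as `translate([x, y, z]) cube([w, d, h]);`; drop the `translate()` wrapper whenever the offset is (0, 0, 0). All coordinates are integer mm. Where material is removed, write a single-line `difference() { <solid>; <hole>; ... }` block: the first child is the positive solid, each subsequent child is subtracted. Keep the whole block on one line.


difference() { translate([401, 117, 0]) cube([2928, 111, 2702]); translate([755, 117, 1307]) cube([866, 111, 772]); }


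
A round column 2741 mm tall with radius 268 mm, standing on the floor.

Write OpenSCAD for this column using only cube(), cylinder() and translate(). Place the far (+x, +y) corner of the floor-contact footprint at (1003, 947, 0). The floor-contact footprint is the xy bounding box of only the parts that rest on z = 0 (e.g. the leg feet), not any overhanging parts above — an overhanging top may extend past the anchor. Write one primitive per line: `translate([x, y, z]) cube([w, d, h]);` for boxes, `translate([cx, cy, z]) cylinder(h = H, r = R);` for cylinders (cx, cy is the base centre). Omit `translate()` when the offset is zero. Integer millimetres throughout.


translate([735, 679, 0]) cylinder(h = 2741, r = 268);


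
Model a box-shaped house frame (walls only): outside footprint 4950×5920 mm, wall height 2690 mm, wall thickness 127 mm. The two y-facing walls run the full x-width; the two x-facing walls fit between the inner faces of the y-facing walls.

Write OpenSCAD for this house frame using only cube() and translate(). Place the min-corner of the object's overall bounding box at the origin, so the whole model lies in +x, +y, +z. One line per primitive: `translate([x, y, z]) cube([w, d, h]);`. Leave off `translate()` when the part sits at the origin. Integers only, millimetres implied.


cube([4950, 127, 2690]);
translate([0, 5793, 0]) cube([4950, 127, 2690]);
translate([0, 127, 0]) cube([127, 5666, 2690]);
translate([4823, 127, 0]) cube([127, 5666, 2690]);


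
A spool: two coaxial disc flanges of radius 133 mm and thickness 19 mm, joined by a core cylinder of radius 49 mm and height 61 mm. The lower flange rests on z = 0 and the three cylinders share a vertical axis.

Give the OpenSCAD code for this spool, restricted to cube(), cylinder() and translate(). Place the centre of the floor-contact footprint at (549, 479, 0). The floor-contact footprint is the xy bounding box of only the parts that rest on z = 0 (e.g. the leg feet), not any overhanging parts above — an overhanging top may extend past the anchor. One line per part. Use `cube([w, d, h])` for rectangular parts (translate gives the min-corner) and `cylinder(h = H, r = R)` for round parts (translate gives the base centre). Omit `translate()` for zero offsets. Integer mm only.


translate([549, 479, 0]) cylinder(h = 19, r = 133);
translate([549, 479, 19]) cylinder(h = 61, r = 49);
translate([549, 479, 80]) cylinder(h = 19, r = 133);


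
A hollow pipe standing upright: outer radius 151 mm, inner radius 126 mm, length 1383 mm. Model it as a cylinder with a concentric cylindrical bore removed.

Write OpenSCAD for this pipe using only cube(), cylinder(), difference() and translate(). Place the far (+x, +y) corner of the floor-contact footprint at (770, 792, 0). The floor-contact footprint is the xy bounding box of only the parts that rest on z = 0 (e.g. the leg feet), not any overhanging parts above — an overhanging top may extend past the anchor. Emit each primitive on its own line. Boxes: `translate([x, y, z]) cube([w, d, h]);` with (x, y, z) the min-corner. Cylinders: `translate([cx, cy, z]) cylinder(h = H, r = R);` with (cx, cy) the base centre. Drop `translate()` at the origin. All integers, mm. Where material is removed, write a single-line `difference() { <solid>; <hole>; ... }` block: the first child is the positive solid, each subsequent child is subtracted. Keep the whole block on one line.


difference() { translate([619, 641, 0]) cylinder(h = 1383, r = 151); translate([619, 641, 0]) cylinder(h = 1383, r = 126); }


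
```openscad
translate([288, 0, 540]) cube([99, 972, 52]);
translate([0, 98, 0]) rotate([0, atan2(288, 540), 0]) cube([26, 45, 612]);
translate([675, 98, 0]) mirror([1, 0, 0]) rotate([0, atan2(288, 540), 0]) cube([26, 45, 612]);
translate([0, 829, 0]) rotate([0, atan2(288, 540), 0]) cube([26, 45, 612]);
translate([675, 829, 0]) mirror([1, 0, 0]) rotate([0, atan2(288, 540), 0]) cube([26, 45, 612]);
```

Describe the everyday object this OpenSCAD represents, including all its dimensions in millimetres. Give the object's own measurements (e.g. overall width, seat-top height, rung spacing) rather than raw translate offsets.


A sawhorse. A 99×972×52 mm beam (x, y, z) sits on two A-frame leg pairs. Each pair is two raked legs of 26×45 mm section (45 mm along y) splaying symmetrically in x. Each leg rises 540 mm vertically over 288 mm of horizontal reach and is 612 mm long along its own axis. Every leg's outer bottom edge rests on the floor and its outer top edge meets a bottom edge of the beam — the left legs (tilting toward +x) meet the beam's −x bottom edge, the right legs (their mirror images, tilting toward −x) meet its +x bottom edge — so the leg tops tuck under the beam, the beam's underside is 540 mm above the floor, and the feet are 675 mm apart outside-to-outside with the beam centred between them. The two leg pairs are set in 98 mm from either end of the beam.


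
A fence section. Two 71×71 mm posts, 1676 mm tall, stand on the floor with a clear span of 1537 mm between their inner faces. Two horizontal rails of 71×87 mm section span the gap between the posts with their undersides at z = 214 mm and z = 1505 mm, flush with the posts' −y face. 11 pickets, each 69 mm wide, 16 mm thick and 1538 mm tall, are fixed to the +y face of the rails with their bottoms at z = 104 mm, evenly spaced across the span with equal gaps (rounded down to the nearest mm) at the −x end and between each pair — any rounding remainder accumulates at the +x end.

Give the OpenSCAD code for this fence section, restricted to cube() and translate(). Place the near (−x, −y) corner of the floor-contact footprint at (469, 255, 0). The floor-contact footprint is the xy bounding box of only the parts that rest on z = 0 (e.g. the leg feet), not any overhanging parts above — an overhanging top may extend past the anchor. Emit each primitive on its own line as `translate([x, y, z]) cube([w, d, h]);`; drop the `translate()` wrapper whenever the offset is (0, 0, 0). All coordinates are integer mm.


translate([469, 255, 0]) cube([71, 71, 1676]);
translate([2077, 255, 0]) cube([71, 71, 1676]);
translate([540, 255, 214]) cube([1537, 71, 87]);
translate([540, 255, 1505]) cube([1537, 71, 87]);
translate([604, 326, 104]) cube([69, 16, 1538]);
translate([737, 326, 104]) cube([69, 16, 1538]);
translate([870, 326, 104]) cube([69, 16, 1538]);
translate([1003, 326, 104]) cube([69, 16, 1538]);
translate([1136, 326, 104]) cube([69, 16, 1538]);
translate([1269, 326, 104]) cube([69, 16, 1538]);
translate([1402, 326, 104]) cube([69, 16, 1538]);
translate([1535, 326, 104]) cube([69, 16, 1538]);
translate([1668, 326, 104]) cube([69, 16, 1538]);
translate([1801, 326, 104]) cube([69, 16, 1538]);
translate([1934, 326, 104]) cube([69, 16, 1538]);


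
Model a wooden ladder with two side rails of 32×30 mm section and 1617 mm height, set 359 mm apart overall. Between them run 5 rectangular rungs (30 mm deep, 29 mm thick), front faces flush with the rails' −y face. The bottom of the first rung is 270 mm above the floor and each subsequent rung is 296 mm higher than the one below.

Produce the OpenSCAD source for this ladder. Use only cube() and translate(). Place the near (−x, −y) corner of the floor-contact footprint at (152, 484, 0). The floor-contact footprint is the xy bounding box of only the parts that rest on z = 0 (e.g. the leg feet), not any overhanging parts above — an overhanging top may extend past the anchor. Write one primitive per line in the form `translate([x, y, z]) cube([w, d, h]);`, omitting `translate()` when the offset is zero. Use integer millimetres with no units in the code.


// rung span = 359 - 2*32 = 295
// rung[k] z = 270 + k*296
translate([152, 484, 0]) cube([32, 30, 1617]);
translate([479, 484, 0]) cube([32, 30, 1617]);
translate([184, 484, 270]) cube([295, 30, 29]);
translate([184, 484, 566]) cube([295, 30, 29]);
translate([184, 484, 862]) cube([295, 30, 29]);
translate([184, 484, 1158]) cube([295, 30, 29]);
translate([184, 484, 1454]) cube([295, 30, 29]);


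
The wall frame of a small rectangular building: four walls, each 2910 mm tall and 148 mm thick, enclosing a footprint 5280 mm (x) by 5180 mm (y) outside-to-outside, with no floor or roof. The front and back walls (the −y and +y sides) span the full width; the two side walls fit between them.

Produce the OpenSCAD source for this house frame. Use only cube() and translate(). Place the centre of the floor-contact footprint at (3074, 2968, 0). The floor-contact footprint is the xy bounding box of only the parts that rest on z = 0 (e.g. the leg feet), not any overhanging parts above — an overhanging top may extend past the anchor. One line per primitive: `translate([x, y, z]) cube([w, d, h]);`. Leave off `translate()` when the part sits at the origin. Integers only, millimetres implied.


translate([434, 378, 0]) cube([5280, 148, 2910]);
translate([434, 5410, 0]) cube([5280, 148, 2910]);
translate([434, 526, 0]) cube([148, 4884, 2910]);
translate([5566, 526, 0]) cube([148, 4884, 2910]);


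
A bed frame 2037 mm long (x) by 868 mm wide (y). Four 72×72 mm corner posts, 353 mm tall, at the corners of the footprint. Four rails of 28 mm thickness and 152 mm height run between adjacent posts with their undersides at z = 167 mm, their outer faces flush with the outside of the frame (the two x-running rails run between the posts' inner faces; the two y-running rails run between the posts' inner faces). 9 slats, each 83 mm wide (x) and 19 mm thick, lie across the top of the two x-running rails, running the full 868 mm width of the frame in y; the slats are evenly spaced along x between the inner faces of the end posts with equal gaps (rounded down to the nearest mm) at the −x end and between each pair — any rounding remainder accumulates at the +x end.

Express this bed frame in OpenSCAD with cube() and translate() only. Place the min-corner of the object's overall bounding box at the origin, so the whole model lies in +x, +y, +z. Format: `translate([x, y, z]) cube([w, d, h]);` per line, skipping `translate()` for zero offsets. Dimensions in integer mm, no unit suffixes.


cube([72, 72, 353]);
translate([0, 796, 0]) cube([72, 72, 353]);
translate([1965, 0, 0]) cube([72, 72, 353]);
translate([1965, 796, 0]) cube([72, 72, 353]);
translate([72, 0, 167]) cube([1893, 28, 152]);
translate([72, 840, 167]) cube([1893, 28, 152]);
translate([0, 72, 167]) cube([28, 724, 152]);
translate([2009, 72, 167]) cube([28, 724, 152]);
translate([186, 0, 319]) cube([83, 868, 19]);
translate([383, 0, 319]) cube([83, 868, 19]);
translate([580, 0, 319]) cube([83, 868, 19]);
translate([777, 0, 319]) cube([83, 868, 19]);
translate([974, 0, 319]) cube([83, 868, 19]);
translate([1171, 0, 319]) cube([83, 868, 19]);
translate([1368, 0, 319]) cube([83, 868, 19]);
translate([1565, 0, 319]) cube([83, 868, 19]);
translate([1762, 0, 319]) cube([83, 868, 19]);


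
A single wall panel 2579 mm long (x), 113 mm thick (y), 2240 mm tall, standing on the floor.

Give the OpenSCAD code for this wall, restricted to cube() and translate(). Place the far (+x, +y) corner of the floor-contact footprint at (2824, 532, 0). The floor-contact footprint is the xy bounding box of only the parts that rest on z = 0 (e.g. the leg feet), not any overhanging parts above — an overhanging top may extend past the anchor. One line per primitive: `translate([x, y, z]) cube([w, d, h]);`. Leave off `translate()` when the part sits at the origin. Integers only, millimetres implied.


translate([245, 419, 0]) cube([2579, 113, 2240]);


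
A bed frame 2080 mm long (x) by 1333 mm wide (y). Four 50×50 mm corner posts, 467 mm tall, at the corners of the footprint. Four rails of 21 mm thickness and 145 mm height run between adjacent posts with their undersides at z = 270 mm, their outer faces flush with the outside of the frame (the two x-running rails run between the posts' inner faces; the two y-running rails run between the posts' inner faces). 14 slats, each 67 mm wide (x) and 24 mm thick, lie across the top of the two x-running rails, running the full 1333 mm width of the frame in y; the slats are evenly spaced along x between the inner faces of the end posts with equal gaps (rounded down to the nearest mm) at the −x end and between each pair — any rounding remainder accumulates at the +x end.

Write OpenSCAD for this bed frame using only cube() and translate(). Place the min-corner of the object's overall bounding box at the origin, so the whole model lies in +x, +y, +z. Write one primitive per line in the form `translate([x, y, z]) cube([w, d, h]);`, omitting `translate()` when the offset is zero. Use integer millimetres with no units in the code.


cube([50, 50, 467]);
translate([0, 1283, 0]) cube([50, 50, 467]);
translate([2030, 0, 0]) cube([50, 50, 467]);
translate([2030, 1283, 0]) cube([50, 50, 467]);
translate([50, 0, 270]) cube([1980, 21, 145]);
translate([50, 1312, 270]) cube([1980, 21, 145]);
translate([0, 50, 270]) cube([21, 1233, 145]);
translate([2059, 50, 270]) cube([21, 1233, 145]);
translate([119, 0, 415]) cube([67, 1333, 24]);
translate([255, 0, 415]) cube([67, 1333, 24]);
translate([391, 0, 415]) cube([67, 1333, 24]);
translate([527, 0, 415]) cube([67, 1333, 24]);
translate([663, 0, 415]) cube([67, 1333, 24]);
translate([799, 0, 415]) cube([67, 1333, 24]);
translate([935, 0, 415]) cube([67, 1333, 24]);
translate([1071, 0, 415]) cube([67, 1333, 24]);
translate([1207, 0, 415]) cube([67, 1333, 24]);
translate([1343, 0, 415]) cube([67, 1333, 24]);
translate([1479, 0, 415]) cube([67, 1333, 24]);
translate([1615, 0, 415]) cube([67, 1333, 24]);
translate([1751, 0, 415]) cube([67, 1333, 24]);
translate([1887, 0, 415]) cube([67, 1333, 24]);


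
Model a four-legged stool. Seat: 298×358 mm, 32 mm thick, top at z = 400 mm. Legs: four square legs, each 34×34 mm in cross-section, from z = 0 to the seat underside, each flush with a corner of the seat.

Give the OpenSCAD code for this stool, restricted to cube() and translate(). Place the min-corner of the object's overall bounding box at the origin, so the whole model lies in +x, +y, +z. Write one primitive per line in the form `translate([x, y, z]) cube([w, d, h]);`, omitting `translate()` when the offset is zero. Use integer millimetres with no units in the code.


translate([0, 0, 368]) cube([298, 358, 32]);
cube([34, 34, 368]);
translate([264, 0, 0]) cube([34, 34, 368]);
translate([0, 324, 0]) cube([34, 34, 368]);
translate([264, 324, 0]) cube([34, 34, 368]);


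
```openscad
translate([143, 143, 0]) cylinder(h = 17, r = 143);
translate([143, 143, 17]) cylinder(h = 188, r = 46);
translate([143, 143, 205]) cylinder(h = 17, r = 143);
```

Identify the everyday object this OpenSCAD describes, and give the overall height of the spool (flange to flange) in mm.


A spool. The overall height is 222 mm.

Three coaxial cylinders, large–small–large — a spool. Two 17 mm flanges and a 188 mm core give 17 + 188 + 17 = 222 mm.


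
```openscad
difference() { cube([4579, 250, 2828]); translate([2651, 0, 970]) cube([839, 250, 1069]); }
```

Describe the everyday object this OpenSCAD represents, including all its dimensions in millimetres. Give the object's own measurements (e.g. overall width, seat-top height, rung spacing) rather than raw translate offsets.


A wall 4579 mm long (x), 250 mm thick (y), 2828 mm tall, with a rectangular window opening cut through it. The opening is 839 mm wide and 1069 mm tall; its sill is at z = 970 mm and its near (−x) edge is 2651 mm from the wall's −x end. The opening passes through the full wall thickness.


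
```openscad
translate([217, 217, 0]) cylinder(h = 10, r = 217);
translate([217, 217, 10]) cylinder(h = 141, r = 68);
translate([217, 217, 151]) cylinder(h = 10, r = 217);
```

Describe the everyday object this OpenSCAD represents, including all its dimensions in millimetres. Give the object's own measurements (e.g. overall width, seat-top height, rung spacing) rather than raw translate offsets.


A spool: two coaxial disc flanges of radius 217 mm and thickness 10 mm, joined by a core cylinder of radius 68 mm and height 141 mm. The lower flange rests on z = 0 and the three cylinders share a vertical axis.


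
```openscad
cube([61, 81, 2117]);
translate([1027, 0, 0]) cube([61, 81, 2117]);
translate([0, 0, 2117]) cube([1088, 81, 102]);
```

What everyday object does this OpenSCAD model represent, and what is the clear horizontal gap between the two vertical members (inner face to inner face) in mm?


A door frame. The clear opening width is 966 mm.

Two 2117 mm tall posts with a header on top — a door frame. The left jamb is 61 mm wide at x = 0; the right jamb starts at x = 1027. The clear opening is 1027 − 61 = 966 mm.


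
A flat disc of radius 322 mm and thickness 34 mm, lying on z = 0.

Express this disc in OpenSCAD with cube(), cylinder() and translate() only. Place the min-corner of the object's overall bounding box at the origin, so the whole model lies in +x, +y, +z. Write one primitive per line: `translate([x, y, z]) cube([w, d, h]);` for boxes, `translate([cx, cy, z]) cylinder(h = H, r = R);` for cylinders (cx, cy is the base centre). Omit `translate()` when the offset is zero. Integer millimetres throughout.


translate([322, 322, 0]) cylinder(h = 34, r = 322);


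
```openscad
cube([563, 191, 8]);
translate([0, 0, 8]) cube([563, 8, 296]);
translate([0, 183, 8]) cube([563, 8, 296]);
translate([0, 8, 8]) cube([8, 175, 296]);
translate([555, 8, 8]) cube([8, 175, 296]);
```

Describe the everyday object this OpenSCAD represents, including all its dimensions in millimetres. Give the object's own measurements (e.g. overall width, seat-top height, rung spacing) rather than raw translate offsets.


An open-topped rectangular box: outside dimensions 563×191×304 mm, with a uniform wall and base thickness of 8 mm. The base is a full 563×191 slab on the floor; four walls sit on top of the base. The front and back walls (the −y and +y sides) span the full width; the two side walls fit between them.


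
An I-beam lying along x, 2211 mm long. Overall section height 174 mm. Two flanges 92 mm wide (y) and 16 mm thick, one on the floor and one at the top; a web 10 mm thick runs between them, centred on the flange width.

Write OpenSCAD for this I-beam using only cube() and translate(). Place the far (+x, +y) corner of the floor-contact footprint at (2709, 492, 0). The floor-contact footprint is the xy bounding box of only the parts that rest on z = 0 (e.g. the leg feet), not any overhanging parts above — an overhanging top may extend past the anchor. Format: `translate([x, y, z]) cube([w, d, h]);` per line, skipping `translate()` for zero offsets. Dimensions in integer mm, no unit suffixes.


translate([498, 400, 0]) cube([2211, 92, 16]);
translate([498, 441, 16]) cube([2211, 10, 142]);
translate([498, 400, 158]) cube([2211, 92, 16]);


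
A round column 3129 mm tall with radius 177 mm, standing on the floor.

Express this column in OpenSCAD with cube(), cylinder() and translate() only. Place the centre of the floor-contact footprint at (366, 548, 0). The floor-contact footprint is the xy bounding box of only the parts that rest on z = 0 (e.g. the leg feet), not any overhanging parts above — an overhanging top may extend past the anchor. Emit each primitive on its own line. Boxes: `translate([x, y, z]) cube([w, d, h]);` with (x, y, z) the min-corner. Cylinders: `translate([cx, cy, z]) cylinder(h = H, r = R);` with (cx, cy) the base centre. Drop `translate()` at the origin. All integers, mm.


translate([366, 548, 0]) cylinder(h = 3129, r = 177);


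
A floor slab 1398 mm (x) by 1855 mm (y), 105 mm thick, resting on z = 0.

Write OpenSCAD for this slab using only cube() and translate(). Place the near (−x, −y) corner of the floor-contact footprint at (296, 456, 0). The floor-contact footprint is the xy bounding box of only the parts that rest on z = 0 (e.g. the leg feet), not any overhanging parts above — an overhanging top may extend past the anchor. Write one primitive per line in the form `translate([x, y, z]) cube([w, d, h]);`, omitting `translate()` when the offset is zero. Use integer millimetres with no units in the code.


translate([296, 456, 0]) cube([1398, 1855, 105]);


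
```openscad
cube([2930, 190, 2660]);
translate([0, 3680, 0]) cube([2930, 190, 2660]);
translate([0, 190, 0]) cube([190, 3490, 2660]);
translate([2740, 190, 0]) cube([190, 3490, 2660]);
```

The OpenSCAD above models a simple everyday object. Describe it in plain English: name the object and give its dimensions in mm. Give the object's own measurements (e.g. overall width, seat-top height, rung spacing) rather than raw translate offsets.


The wall frame of a small rectangular building: four walls, each 2660 mm tall and 190 mm thick, enclosing a footprint 2930 mm (x) by 3870 mm (y) outside-to-outside, with no floor or roof. The front and back walls (the −y and +y sides) span the full width; the two side walls fit between them.


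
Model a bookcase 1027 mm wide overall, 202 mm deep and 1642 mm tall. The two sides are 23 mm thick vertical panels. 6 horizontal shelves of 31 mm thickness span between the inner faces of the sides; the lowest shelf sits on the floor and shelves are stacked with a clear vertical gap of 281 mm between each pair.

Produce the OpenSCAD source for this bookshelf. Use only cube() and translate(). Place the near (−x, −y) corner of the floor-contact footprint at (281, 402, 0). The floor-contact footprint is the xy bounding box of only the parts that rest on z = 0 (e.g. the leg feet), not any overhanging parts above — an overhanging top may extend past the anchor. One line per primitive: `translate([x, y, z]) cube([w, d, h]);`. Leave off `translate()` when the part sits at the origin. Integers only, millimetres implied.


translate([281, 402, 0]) cube([23, 202, 1642]);
translate([1285, 402, 0]) cube([23, 202, 1642]);
translate([304, 402, 0]) cube([981, 202, 31]);
translate([304, 402, 312]) cube([981, 202, 31]);
translate([304, 402, 624]) cube([981, 202, 31]);
translate([304, 402, 936]) cube([981, 202, 31]);
translate([304, 402, 1248]) cube([981, 202, 31]);
translate([304, 402, 1560]) cube([981, 202, 31]);


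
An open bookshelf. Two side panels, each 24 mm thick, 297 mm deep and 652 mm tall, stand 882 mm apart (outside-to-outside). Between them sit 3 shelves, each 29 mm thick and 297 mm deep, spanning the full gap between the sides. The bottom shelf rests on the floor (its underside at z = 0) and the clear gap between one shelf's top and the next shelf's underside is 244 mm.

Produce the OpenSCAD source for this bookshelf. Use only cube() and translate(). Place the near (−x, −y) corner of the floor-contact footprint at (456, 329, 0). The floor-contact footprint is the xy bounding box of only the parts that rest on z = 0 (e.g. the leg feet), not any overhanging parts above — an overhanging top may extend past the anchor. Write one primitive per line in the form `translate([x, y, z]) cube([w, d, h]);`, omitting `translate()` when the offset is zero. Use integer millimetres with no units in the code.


translate([456, 329, 0]) cube([24, 297, 652]);
translate([1314, 329, 0]) cube([24, 297, 652]);
translate([480, 329, 0]) cube([834, 297, 29]);
translate([480, 329, 273]) cube([834, 297, 29]);
translate([480, 329, 546]) cube([834, 297, 29]);
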